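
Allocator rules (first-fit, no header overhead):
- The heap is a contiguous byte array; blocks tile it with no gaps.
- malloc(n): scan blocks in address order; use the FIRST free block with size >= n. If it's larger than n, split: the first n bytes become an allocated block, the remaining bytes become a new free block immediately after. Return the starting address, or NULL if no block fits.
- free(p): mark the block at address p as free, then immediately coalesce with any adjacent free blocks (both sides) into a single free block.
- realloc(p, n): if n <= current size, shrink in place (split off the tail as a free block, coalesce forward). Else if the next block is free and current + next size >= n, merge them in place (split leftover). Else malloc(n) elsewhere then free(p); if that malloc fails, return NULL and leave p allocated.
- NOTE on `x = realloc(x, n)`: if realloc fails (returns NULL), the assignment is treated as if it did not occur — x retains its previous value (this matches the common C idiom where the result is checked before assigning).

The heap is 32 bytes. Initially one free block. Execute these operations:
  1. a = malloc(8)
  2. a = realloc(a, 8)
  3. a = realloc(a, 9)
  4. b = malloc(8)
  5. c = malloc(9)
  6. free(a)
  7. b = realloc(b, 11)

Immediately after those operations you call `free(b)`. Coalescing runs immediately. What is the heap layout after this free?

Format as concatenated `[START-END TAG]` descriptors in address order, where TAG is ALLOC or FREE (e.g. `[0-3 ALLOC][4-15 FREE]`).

Answer: [0-16 FREE][17-25 ALLOC][26-31 FREE]

Derivation:
Op 1: a = malloc(8) -> a = 0; heap: [0-7 ALLOC][8-31 FREE]
Op 2: a = realloc(a, 8) -> a = 0; heap: [0-7 ALLOC][8-31 FREE]
Op 3: a = realloc(a, 9) -> a = 0; heap: [0-8 ALLOC][9-31 FREE]
Op 4: b = malloc(8) -> b = 9; heap: [0-8 ALLOC][9-16 ALLOC][17-31 FREE]
Op 5: c = malloc(9) -> c = 17; heap: [0-8 ALLOC][9-16 ALLOC][17-25 ALLOC][26-31 FREE]
Op 6: free(a) -> (freed a); heap: [0-8 FREE][9-16 ALLOC][17-25 ALLOC][26-31 FREE]
Op 7: b = realloc(b, 11) -> NULL (b unchanged); heap: [0-8 FREE][9-16 ALLOC][17-25 ALLOC][26-31 FREE]
free(b): b = 9 -> block [9-16 ALLOC]; mark free, coalesce with adjacent free neighbors -> [0-16 FREE][17-25 ALLOC][26-31 FREE]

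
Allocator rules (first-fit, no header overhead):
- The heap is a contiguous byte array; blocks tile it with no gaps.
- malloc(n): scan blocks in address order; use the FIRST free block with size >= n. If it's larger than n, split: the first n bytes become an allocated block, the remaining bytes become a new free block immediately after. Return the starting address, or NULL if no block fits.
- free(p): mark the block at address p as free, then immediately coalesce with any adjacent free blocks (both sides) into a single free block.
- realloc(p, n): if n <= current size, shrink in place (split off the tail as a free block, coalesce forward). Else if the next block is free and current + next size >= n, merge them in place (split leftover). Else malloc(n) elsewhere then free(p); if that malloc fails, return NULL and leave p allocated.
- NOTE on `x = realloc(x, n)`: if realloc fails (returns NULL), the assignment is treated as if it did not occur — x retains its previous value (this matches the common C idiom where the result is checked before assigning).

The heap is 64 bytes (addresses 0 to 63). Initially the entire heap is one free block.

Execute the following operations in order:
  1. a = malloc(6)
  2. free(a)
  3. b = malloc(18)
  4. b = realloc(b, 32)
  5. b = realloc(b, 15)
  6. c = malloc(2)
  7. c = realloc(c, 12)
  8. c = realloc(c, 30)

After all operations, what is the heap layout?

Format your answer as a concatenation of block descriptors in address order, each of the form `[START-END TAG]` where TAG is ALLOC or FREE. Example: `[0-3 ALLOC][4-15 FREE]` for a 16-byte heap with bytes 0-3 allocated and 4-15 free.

Answer: [0-14 ALLOC][15-44 ALLOC][45-63 FREE]

Derivation:
Op 1: a = malloc(6) -> a = 0; heap: [0-5 ALLOC][6-63 FREE]
Op 2: free(a) -> (freed a); heap: [0-63 FREE]
Op 3: b = malloc(18) -> b = 0; heap: [0-17 ALLOC][18-63 FREE]
Op 4: b = realloc(b, 32) -> b = 0; heap: [0-31 ALLOC][32-63 FREE]
Op 5: b = realloc(b, 15) -> b = 0; heap: [0-14 ALLOC][15-63 FREE]
Op 6: c = malloc(2) -> c = 15; heap: [0-14 ALLOC][15-16 ALLOC][17-63 FREE]
Op 7: c = realloc(c, 12) -> c = 15; heap: [0-14 ALLOC][15-26 ALLOC][27-63 FREE]
Op 8: c = realloc(c, 30) -> c = 15; heap: [0-14 ALLOC][15-44 ALLOC][45-63 FREE]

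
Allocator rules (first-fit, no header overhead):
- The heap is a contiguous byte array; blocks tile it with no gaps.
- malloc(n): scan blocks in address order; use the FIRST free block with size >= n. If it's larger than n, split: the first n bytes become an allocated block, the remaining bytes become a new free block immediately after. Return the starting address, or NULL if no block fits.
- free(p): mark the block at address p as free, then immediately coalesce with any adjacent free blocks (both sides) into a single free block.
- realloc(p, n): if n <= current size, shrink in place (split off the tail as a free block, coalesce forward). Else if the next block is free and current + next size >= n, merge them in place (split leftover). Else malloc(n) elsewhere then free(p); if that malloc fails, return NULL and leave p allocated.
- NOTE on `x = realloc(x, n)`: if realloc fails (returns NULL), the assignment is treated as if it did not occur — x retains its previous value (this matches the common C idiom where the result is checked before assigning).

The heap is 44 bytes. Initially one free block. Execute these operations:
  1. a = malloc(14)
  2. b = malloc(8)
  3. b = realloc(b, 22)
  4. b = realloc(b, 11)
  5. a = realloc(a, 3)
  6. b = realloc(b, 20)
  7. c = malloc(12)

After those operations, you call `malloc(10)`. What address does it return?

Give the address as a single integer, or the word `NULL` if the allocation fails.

Op 1: a = malloc(14) -> a = 0; heap: [0-13 ALLOC][14-43 FREE]
Op 2: b = malloc(8) -> b = 14; heap: [0-13 ALLOC][14-21 ALLOC][22-43 FREE]
Op 3: b = realloc(b, 22) -> b = 14; heap: [0-13 ALLOC][14-35 ALLOC][36-43 FREE]
Op 4: b = realloc(b, 11) -> b = 14; heap: [0-13 ALLOC][14-24 ALLOC][25-43 FREE]
Op 5: a = realloc(a, 3) -> a = 0; heap: [0-2 ALLOC][3-13 FREE][14-24 ALLOC][25-43 FREE]
Op 6: b = realloc(b, 20) -> b = 14; heap: [0-2 ALLOC][3-13 FREE][14-33 ALLOC][34-43 FREE]
Op 7: c = malloc(12) -> c = NULL; heap: [0-2 ALLOC][3-13 FREE][14-33 ALLOC][34-43 FREE]
malloc(10): first-fit scan over [0-2 ALLOC][3-13 FREE][14-33 ALLOC][34-43 FREE] -> 3

Answer: 3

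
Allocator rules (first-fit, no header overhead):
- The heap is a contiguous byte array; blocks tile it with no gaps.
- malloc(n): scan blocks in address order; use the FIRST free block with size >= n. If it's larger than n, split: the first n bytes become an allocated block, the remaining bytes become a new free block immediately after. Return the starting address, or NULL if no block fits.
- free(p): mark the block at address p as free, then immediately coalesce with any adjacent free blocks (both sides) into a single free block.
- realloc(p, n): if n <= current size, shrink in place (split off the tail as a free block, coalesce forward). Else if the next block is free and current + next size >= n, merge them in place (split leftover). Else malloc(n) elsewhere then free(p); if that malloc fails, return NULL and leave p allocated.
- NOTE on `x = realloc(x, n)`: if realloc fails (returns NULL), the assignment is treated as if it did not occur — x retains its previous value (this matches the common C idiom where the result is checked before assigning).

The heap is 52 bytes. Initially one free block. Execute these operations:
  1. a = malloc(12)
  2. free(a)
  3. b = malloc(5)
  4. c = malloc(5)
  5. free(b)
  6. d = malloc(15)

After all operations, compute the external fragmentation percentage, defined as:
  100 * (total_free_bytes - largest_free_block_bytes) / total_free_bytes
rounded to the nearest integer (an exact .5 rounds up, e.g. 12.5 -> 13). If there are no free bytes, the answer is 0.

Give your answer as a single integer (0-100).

Answer: 16

Derivation:
Op 1: a = malloc(12) -> a = 0; heap: [0-11 ALLOC][12-51 FREE]
Op 2: free(a) -> (freed a); heap: [0-51 FREE]
Op 3: b = malloc(5) -> b = 0; heap: [0-4 ALLOC][5-51 FREE]
Op 4: c = malloc(5) -> c = 5; heap: [0-4 ALLOC][5-9 ALLOC][10-51 FREE]
Op 5: free(b) -> (freed b); heap: [0-4 FREE][5-9 ALLOC][10-51 FREE]
Op 6: d = malloc(15) -> d = 10; heap: [0-4 FREE][5-9 ALLOC][10-24 ALLOC][25-51 FREE]
Free blocks: [5 27] total_free=32 largest=27 -> 100*(32-27)/32 = 500/32 = 15.625 -> rounds to 16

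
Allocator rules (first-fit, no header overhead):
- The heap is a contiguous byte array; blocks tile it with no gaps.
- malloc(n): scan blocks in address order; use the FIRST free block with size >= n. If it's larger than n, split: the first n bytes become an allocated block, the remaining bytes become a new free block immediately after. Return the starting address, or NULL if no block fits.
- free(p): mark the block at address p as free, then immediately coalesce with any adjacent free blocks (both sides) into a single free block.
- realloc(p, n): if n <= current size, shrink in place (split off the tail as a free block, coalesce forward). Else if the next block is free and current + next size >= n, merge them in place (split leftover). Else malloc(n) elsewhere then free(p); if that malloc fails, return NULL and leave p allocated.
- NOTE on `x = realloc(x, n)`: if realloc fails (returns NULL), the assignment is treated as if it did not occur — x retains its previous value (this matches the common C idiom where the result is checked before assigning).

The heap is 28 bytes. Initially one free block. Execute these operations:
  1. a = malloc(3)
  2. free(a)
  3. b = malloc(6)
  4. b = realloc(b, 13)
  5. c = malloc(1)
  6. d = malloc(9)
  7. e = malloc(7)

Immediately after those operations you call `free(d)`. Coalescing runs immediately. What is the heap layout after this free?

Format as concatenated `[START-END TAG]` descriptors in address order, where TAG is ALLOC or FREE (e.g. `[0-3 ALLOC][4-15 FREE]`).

Answer: [0-12 ALLOC][13-13 ALLOC][14-27 FREE]

Derivation:
Op 1: a = malloc(3) -> a = 0; heap: [0-2 ALLOC][3-27 FREE]
Op 2: free(a) -> (freed a); heap: [0-27 FREE]
Op 3: b = malloc(6) -> b = 0; heap: [0-5 ALLOC][6-27 FREE]
Op 4: b = realloc(b, 13) -> b = 0; heap: [0-12 ALLOC][13-27 FREE]
Op 5: c = malloc(1) -> c = 13; heap: [0-12 ALLOC][13-13 ALLOC][14-27 FREE]
Op 6: d = malloc(9) -> d = 14; heap: [0-12 ALLOC][13-13 ALLOC][14-22 ALLOC][23-27 FREE]
Op 7: e = malloc(7) -> e = NULL; heap: [0-12 ALLOC][13-13 ALLOC][14-22 ALLOC][23-27 FREE]
free(d): d = 14 -> block [14-22 ALLOC]; mark free, coalesce with adjacent free neighbors -> [0-12 ALLOC][13-13 ALLOC][14-27 FREE]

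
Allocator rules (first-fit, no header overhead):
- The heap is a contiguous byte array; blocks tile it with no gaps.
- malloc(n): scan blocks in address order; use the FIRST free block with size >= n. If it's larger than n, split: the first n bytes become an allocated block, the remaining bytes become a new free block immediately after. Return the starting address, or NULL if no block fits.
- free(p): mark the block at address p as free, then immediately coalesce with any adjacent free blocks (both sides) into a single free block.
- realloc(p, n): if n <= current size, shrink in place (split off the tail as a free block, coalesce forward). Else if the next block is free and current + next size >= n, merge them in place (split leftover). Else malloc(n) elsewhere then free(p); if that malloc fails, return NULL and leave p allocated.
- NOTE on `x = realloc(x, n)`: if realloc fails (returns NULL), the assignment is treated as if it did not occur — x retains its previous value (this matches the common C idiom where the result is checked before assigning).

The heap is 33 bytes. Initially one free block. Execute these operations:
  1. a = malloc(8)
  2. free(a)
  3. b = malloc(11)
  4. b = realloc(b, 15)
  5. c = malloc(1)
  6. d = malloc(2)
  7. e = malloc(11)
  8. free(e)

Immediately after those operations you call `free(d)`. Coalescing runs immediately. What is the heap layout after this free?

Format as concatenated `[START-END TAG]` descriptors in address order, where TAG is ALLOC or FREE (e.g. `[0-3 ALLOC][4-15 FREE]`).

Op 1: a = malloc(8) -> a = 0; heap: [0-7 ALLOC][8-32 FREE]
Op 2: free(a) -> (freed a); heap: [0-32 FREE]
Op 3: b = malloc(11) -> b = 0; heap: [0-10 ALLOC][11-32 FREE]
Op 4: b = realloc(b, 15) -> b = 0; heap: [0-14 ALLOC][15-32 FREE]
Op 5: c = malloc(1) -> c = 15; heap: [0-14 ALLOC][15-15 ALLOC][16-32 FREE]
Op 6: d = malloc(2) -> d = 16; heap: [0-14 ALLOC][15-15 ALLOC][16-17 ALLOC][18-32 FREE]
Op 7: e = malloc(11) -> e = 18; heap: [0-14 ALLOC][15-15 ALLOC][16-17 ALLOC][18-28 ALLOC][29-32 FREE]
Op 8: free(e) -> (freed e); heap: [0-14 ALLOC][15-15 ALLOC][16-17 ALLOC][18-32 FREE]
free(d): d = 16 -> block [16-17 ALLOC]; mark free, coalesce with adjacent free neighbors -> [0-14 ALLOC][15-15 ALLOC][16-32 FREE]

Answer: [0-14 ALLOC][15-15 ALLOC][16-32 FREE]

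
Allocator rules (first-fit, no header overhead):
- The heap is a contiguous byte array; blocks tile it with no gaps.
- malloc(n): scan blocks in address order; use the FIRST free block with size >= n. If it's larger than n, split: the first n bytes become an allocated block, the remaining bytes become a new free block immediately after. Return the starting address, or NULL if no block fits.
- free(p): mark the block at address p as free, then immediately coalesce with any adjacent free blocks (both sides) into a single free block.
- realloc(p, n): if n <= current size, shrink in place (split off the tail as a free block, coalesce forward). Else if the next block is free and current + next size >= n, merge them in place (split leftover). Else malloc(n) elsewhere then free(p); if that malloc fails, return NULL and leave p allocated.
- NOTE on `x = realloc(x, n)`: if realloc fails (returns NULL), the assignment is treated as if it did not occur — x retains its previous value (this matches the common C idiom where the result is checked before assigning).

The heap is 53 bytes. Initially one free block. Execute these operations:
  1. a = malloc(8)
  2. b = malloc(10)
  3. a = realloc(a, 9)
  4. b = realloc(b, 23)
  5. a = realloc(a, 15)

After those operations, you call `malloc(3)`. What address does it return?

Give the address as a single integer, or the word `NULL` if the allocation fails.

Op 1: a = malloc(8) -> a = 0; heap: [0-7 ALLOC][8-52 FREE]
Op 2: b = malloc(10) -> b = 8; heap: [0-7 ALLOC][8-17 ALLOC][18-52 FREE]
Op 3: a = realloc(a, 9) -> a = 18; heap: [0-7 FREE][8-17 ALLOC][18-26 ALLOC][27-52 FREE]
Op 4: b = realloc(b, 23) -> b = 27; heap: [0-17 FREE][18-26 ALLOC][27-49 ALLOC][50-52 FREE]
Op 5: a = realloc(a, 15) -> a = 0; heap: [0-14 ALLOC][15-26 FREE][27-49 ALLOC][50-52 FREE]
malloc(3): first-fit scan over [0-14 ALLOC][15-26 FREE][27-49 ALLOC][50-52 FREE] -> 15

Answer: 15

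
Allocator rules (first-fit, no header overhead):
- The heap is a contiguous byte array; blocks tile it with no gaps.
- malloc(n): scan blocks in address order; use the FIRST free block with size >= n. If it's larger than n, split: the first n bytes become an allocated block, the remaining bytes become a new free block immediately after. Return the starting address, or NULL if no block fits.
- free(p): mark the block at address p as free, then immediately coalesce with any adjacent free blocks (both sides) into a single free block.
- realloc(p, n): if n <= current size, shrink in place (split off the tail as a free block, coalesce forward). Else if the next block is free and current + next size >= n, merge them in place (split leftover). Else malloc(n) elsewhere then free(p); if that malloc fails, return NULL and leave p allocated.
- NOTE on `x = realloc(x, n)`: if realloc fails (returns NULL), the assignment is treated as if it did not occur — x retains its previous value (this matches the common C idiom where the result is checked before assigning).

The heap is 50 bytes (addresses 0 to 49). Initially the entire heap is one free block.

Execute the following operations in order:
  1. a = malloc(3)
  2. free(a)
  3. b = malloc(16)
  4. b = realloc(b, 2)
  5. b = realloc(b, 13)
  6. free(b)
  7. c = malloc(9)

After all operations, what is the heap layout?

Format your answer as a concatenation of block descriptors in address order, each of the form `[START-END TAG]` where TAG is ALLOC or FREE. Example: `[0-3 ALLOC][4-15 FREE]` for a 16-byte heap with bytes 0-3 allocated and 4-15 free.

Answer: [0-8 ALLOC][9-49 FREE]

Derivation:
Op 1: a = malloc(3) -> a = 0; heap: [0-2 ALLOC][3-49 FREE]
Op 2: free(a) -> (freed a); heap: [0-49 FREE]
Op 3: b = malloc(16) -> b = 0; heap: [0-15 ALLOC][16-49 FREE]
Op 4: b = realloc(b, 2) -> b = 0; heap: [0-1 ALLOC][2-49 FREE]
Op 5: b = realloc(b, 13) -> b = 0; heap: [0-12 ALLOC][13-49 FREE]
Op 6: free(b) -> (freed b); heap: [0-49 FREE]
Op 7: c = malloc(9) -> c = 0; heap: [0-8 ALLOC][9-49 FREE]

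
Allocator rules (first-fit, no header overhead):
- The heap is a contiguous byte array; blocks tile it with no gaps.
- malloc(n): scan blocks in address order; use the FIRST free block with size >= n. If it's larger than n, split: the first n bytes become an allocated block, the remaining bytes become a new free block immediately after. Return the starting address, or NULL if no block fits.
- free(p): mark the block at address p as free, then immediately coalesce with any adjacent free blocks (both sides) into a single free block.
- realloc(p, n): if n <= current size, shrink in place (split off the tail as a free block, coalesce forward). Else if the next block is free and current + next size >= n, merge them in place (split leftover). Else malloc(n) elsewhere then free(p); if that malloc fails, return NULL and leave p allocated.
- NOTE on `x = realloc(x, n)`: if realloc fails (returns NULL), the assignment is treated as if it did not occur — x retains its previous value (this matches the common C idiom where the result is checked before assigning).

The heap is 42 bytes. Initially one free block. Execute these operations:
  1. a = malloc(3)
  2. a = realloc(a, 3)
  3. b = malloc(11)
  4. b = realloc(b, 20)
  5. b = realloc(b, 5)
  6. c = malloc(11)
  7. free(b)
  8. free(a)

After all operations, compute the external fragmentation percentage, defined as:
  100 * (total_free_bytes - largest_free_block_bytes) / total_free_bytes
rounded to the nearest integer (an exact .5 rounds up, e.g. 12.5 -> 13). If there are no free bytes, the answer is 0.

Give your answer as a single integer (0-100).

Answer: 26

Derivation:
Op 1: a = malloc(3) -> a = 0; heap: [0-2 ALLOC][3-41 FREE]
Op 2: a = realloc(a, 3) -> a = 0; heap: [0-2 ALLOC][3-41 FREE]
Op 3: b = malloc(11) -> b = 3; heap: [0-2 ALLOC][3-13 ALLOC][14-41 FREE]
Op 4: b = realloc(b, 20) -> b = 3; heap: [0-2 ALLOC][3-22 ALLOC][23-41 FREE]
Op 5: b = realloc(b, 5) -> b = 3; heap: [0-2 ALLOC][3-7 ALLOC][8-41 FREE]
Op 6: c = malloc(11) -> c = 8; heap: [0-2 ALLOC][3-7 ALLOC][8-18 ALLOC][19-41 FREE]
Op 7: free(b) -> (freed b); heap: [0-2 ALLOC][3-7 FREE][8-18 ALLOC][19-41 FREE]
Op 8: free(a) -> (freed a); heap: [0-7 FREE][8-18 ALLOC][19-41 FREE]
Free blocks: [8 23] total_free=31 largest=23 -> 100*(31-23)/31 = 800/31 ≈ 25.806 -> rounds to 26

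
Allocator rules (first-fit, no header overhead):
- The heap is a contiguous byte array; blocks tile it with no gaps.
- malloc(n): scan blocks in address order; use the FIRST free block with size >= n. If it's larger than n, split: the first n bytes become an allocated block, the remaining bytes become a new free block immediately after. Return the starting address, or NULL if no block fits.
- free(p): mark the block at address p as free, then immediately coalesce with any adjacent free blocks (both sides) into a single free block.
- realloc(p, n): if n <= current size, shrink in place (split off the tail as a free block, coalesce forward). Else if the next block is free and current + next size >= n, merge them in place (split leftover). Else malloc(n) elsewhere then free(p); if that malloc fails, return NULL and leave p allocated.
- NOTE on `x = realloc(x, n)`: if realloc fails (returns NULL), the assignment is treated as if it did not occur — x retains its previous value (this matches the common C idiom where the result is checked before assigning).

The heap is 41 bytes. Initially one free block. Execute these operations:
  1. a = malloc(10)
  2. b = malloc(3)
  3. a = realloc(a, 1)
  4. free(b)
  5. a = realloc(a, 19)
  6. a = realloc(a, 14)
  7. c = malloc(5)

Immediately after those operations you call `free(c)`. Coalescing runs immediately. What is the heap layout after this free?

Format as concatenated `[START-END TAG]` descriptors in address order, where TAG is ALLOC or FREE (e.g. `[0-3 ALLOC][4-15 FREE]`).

Op 1: a = malloc(10) -> a = 0; heap: [0-9 ALLOC][10-40 FREE]
Op 2: b = malloc(3) -> b = 10; heap: [0-9 ALLOC][10-12 ALLOC][13-40 FREE]
Op 3: a = realloc(a, 1) -> a = 0; heap: [0-0 ALLOC][1-9 FREE][10-12 ALLOC][13-40 FREE]
Op 4: free(b) -> (freed b); heap: [0-0 ALLOC][1-40 FREE]
Op 5: a = realloc(a, 19) -> a = 0; heap: [0-18 ALLOC][19-40 FREE]
Op 6: a = realloc(a, 14) -> a = 0; heap: [0-13 ALLOC][14-40 FREE]
Op 7: c = malloc(5) -> c = 14; heap: [0-13 ALLOC][14-18 ALLOC][19-40 FREE]
free(c): c = 14 -> block [14-18 ALLOC]; mark free, coalesce with adjacent free neighbors -> [0-13 ALLOC][14-40 FREE]

Answer: [0-13 ALLOC][14-40 FREE]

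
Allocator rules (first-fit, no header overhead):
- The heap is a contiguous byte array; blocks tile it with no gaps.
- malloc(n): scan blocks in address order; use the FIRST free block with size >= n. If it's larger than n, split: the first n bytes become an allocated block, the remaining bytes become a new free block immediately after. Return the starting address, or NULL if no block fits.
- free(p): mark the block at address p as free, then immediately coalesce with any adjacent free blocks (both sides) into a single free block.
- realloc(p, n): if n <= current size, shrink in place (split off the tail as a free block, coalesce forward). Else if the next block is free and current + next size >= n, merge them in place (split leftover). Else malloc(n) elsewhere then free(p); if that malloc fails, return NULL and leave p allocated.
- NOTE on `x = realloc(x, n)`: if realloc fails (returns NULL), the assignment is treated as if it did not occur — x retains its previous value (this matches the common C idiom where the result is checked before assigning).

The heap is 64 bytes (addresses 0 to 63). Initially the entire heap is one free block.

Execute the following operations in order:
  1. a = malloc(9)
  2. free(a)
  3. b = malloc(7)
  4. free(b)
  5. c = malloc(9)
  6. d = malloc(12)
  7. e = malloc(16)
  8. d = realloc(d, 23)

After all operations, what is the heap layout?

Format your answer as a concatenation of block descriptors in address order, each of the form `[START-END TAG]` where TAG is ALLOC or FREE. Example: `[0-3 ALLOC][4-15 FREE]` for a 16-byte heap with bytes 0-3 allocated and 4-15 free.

Op 1: a = malloc(9) -> a = 0; heap: [0-8 ALLOC][9-63 FREE]
Op 2: free(a) -> (freed a); heap: [0-63 FREE]
Op 3: b = malloc(7) -> b = 0; heap: [0-6 ALLOC][7-63 FREE]
Op 4: free(b) -> (freed b); heap: [0-63 FREE]
Op 5: c = malloc(9) -> c = 0; heap: [0-8 ALLOC][9-63 FREE]
Op 6: d = malloc(12) -> d = 9; heap: [0-8 ALLOC][9-20 ALLOC][21-63 FREE]
Op 7: e = malloc(16) -> e = 21; heap: [0-8 ALLOC][9-20 ALLOC][21-36 ALLOC][37-63 FREE]
Op 8: d = realloc(d, 23) -> d = 37; heap: [0-8 ALLOC][9-20 FREE][21-36 ALLOC][37-59 ALLOC][60-63 FREE]

Answer: [0-8 ALLOC][9-20 FREE][21-36 ALLOC][37-59 ALLOC][60-63 FREE]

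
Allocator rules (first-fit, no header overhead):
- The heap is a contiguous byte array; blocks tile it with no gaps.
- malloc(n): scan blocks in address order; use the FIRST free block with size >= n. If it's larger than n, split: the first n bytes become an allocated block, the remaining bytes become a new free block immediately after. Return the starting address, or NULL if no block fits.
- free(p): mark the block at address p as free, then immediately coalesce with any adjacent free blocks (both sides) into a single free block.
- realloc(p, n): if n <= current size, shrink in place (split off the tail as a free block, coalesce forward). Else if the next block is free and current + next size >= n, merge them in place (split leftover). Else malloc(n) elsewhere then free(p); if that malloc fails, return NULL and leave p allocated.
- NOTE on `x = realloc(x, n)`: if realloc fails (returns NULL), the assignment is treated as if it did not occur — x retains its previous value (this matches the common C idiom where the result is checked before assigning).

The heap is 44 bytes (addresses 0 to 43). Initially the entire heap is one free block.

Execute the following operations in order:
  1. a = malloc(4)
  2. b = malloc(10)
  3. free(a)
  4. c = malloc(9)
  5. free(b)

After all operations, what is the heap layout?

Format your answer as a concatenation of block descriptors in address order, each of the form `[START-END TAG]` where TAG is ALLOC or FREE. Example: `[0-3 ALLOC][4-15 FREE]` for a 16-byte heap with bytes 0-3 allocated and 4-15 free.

Answer: [0-13 FREE][14-22 ALLOC][23-43 FREE]

Derivation:
Op 1: a = malloc(4) -> a = 0; heap: [0-3 ALLOC][4-43 FREE]
Op 2: b = malloc(10) -> b = 4; heap: [0-3 ALLOC][4-13 ALLOC][14-43 FREE]
Op 3: free(a) -> (freed a); heap: [0-3 FREE][4-13 ALLOC][14-43 FREE]
Op 4: c = malloc(9) -> c = 14; heap: [0-3 FREE][4-13 ALLOC][14-22 ALLOC][23-43 FREE]
Op 5: free(b) -> (freed b); heap: [0-13 FREE][14-22 ALLOC][23-43 FREE]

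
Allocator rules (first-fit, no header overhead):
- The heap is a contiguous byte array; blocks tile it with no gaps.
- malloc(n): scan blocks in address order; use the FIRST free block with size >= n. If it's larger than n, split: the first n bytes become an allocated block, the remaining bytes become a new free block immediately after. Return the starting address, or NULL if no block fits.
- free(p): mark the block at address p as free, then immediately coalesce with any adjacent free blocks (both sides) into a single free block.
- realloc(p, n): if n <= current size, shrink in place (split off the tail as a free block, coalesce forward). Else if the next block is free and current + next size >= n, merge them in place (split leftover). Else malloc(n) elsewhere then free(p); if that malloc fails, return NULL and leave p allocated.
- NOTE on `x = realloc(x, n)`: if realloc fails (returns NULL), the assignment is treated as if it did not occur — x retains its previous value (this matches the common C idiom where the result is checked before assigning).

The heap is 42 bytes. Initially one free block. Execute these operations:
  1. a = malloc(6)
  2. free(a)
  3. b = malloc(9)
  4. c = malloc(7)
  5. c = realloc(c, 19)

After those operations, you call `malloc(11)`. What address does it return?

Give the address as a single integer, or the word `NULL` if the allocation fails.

Op 1: a = malloc(6) -> a = 0; heap: [0-5 ALLOC][6-41 FREE]
Op 2: free(a) -> (freed a); heap: [0-41 FREE]
Op 3: b = malloc(9) -> b = 0; heap: [0-8 ALLOC][9-41 FREE]
Op 4: c = malloc(7) -> c = 9; heap: [0-8 ALLOC][9-15 ALLOC][16-41 FREE]
Op 5: c = realloc(c, 19) -> c = 9; heap: [0-8 ALLOC][9-27 ALLOC][28-41 FREE]
malloc(11): first-fit scan over [0-8 ALLOC][9-27 ALLOC][28-41 FREE] -> 28

Answer: 28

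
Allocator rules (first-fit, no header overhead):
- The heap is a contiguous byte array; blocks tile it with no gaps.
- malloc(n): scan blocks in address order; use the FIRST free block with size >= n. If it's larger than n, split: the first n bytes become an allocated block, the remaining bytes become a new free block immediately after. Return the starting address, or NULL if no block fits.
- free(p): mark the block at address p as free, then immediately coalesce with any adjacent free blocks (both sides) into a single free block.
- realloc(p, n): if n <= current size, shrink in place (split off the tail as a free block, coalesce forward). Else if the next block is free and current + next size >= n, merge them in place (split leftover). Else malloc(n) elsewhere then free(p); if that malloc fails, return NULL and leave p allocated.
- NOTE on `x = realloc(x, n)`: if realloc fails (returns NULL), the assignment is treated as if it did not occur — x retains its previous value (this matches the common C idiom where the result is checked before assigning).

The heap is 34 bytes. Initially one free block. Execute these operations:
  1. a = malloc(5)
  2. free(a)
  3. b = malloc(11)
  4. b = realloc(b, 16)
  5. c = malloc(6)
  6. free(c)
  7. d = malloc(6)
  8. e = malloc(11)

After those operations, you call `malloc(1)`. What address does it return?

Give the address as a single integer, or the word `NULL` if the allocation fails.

Op 1: a = malloc(5) -> a = 0; heap: [0-4 ALLOC][5-33 FREE]
Op 2: free(a) -> (freed a); heap: [0-33 FREE]
Op 3: b = malloc(11) -> b = 0; heap: [0-10 ALLOC][11-33 FREE]
Op 4: b = realloc(b, 16) -> b = 0; heap: [0-15 ALLOC][16-33 FREE]
Op 5: c = malloc(6) -> c = 16; heap: [0-15 ALLOC][16-21 ALLOC][22-33 FREE]
Op 6: free(c) -> (freed c); heap: [0-15 ALLOC][16-33 FREE]
Op 7: d = malloc(6) -> d = 16; heap: [0-15 ALLOC][16-21 ALLOC][22-33 FREE]
Op 8: e = malloc(11) -> e = 22; heap: [0-15 ALLOC][16-21 ALLOC][22-32 ALLOC][33-33 FREE]
malloc(1): first-fit scan over [0-15 ALLOC][16-21 ALLOC][22-32 ALLOC][33-33 FREE] -> 33

Answer: 33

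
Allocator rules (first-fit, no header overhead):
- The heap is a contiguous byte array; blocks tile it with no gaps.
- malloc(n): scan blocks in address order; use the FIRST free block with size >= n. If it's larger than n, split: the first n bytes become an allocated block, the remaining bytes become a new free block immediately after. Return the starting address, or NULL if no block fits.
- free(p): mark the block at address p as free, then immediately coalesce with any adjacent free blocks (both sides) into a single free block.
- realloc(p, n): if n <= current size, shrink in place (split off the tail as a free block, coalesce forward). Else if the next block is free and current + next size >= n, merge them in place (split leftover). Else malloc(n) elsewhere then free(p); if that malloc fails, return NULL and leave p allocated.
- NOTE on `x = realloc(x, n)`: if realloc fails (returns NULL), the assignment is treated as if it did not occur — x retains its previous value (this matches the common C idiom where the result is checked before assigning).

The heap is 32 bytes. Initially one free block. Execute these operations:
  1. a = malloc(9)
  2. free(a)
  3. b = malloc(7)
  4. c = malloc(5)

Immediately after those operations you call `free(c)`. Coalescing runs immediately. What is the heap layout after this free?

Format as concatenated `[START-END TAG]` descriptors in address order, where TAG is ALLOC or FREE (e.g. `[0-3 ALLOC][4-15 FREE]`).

Op 1: a = malloc(9) -> a = 0; heap: [0-8 ALLOC][9-31 FREE]
Op 2: free(a) -> (freed a); heap: [0-31 FREE]
Op 3: b = malloc(7) -> b = 0; heap: [0-6 ALLOC][7-31 FREE]
Op 4: c = malloc(5) -> c = 7; heap: [0-6 ALLOC][7-11 ALLOC][12-31 FREE]
free(c): c = 7 -> block [7-11 ALLOC]; mark free, coalesce with adjacent free neighbors -> [0-6 ALLOC][7-31 FREE]

Answer: [0-6 ALLOC][7-31 FREE]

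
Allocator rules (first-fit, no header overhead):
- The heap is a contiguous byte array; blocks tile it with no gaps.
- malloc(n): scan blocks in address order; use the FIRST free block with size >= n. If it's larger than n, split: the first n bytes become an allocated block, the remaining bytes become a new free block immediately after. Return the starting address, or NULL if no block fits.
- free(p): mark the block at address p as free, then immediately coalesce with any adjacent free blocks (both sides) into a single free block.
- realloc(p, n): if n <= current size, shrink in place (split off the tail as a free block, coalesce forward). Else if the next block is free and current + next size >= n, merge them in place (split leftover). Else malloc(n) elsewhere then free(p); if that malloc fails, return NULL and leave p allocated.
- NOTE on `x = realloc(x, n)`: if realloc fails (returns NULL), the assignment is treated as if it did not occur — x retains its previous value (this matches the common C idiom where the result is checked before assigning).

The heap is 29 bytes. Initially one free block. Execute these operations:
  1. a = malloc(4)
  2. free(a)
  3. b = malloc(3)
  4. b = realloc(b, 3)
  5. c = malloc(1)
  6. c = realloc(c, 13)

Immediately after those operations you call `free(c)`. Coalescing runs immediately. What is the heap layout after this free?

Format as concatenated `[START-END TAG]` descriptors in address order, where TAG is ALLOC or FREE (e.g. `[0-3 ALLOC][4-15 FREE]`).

Op 1: a = malloc(4) -> a = 0; heap: [0-3 ALLOC][4-28 FREE]
Op 2: free(a) -> (freed a); heap: [0-28 FREE]
Op 3: b = malloc(3) -> b = 0; heap: [0-2 ALLOC][3-28 FREE]
Op 4: b = realloc(b, 3) -> b = 0; heap: [0-2 ALLOC][3-28 FREE]
Op 5: c = malloc(1) -> c = 3; heap: [0-2 ALLOC][3-3 ALLOC][4-28 FREE]
Op 6: c = realloc(c, 13) -> c = 3; heap: [0-2 ALLOC][3-15 ALLOC][16-28 FREE]
free(c): c = 3 -> block [3-15 ALLOC]; mark free, coalesce with adjacent free neighbors -> [0-2 ALLOC][3-28 FREE]

Answer: [0-2 ALLOC][3-28 FREE]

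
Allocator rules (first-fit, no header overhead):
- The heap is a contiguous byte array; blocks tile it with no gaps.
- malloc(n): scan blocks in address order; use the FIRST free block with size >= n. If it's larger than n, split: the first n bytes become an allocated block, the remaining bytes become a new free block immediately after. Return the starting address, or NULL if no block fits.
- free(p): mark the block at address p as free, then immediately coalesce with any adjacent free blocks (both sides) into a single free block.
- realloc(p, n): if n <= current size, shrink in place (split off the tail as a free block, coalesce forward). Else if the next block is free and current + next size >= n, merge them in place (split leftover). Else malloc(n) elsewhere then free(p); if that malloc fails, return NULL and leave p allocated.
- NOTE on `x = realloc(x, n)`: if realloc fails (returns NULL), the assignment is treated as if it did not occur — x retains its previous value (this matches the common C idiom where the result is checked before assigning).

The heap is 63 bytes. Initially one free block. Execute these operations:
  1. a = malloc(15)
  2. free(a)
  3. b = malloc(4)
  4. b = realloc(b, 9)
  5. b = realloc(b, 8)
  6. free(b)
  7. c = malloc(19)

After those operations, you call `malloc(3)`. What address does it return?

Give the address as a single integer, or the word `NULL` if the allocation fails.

Op 1: a = malloc(15) -> a = 0; heap: [0-14 ALLOC][15-62 FREE]
Op 2: free(a) -> (freed a); heap: [0-62 FREE]
Op 3: b = malloc(4) -> b = 0; heap: [0-3 ALLOC][4-62 FREE]
Op 4: b = realloc(b, 9) -> b = 0; heap: [0-8 ALLOC][9-62 FREE]
Op 5: b = realloc(b, 8) -> b = 0; heap: [0-7 ALLOC][8-62 FREE]
Op 6: free(b) -> (freed b); heap: [0-62 FREE]
Op 7: c = malloc(19) -> c = 0; heap: [0-18 ALLOC][19-62 FREE]
malloc(3): first-fit scan over [0-18 ALLOC][19-62 FREE] -> 19

Answer: 19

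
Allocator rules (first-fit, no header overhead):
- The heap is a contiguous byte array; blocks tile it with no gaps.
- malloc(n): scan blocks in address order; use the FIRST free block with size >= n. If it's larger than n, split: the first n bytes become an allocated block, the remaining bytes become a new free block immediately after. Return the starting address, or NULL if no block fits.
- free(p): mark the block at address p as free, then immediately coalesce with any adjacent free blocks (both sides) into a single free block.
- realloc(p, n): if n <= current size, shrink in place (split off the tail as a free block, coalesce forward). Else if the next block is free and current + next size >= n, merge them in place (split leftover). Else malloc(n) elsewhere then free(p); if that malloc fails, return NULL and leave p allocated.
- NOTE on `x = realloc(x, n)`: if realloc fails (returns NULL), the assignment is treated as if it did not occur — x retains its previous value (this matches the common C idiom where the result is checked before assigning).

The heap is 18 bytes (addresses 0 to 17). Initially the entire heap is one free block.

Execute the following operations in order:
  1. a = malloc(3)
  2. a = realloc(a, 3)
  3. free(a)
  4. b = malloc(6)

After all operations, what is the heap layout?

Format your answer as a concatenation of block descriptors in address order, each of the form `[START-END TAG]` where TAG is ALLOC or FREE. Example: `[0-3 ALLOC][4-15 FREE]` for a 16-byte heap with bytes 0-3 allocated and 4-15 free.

Answer: [0-5 ALLOC][6-17 FREE]

Derivation:
Op 1: a = malloc(3) -> a = 0; heap: [0-2 ALLOC][3-17 FREE]
Op 2: a = realloc(a, 3) -> a = 0; heap: [0-2 ALLOC][3-17 FREE]
Op 3: free(a) -> (freed a); heap: [0-17 FREE]
Op 4: b = malloc(6) -> b = 0; heap: [0-5 ALLOC][6-17 FREE]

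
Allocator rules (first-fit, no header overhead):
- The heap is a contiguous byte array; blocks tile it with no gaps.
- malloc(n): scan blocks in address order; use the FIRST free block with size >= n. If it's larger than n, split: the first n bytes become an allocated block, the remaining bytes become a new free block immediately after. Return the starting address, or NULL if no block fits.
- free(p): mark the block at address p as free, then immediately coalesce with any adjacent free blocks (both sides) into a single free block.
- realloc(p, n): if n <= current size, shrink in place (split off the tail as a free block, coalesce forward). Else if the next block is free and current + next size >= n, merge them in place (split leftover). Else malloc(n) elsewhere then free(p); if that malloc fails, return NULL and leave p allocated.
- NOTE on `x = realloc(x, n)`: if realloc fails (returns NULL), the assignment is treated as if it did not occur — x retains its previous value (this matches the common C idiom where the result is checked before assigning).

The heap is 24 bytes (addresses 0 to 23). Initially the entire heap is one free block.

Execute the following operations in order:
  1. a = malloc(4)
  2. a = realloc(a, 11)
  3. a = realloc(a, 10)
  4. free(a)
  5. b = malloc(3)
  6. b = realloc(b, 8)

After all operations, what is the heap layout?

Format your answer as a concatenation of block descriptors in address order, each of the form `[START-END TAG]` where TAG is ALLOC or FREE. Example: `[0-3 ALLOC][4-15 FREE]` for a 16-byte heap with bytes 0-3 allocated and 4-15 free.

Answer: [0-7 ALLOC][8-23 FREE]

Derivation:
Op 1: a = malloc(4) -> a = 0; heap: [0-3 ALLOC][4-23 FREE]
Op 2: a = realloc(a, 11) -> a = 0; heap: [0-10 ALLOC][11-23 FREE]
Op 3: a = realloc(a, 10) -> a = 0; heap: [0-9 ALLOC][10-23 FREE]
Op 4: free(a) -> (freed a); heap: [0-23 FREE]
Op 5: b = malloc(3) -> b = 0; heap: [0-2 ALLOC][3-23 FREE]
Op 6: b = realloc(b, 8) -> b = 0; heap: [0-7 ALLOC][8-23 FREE]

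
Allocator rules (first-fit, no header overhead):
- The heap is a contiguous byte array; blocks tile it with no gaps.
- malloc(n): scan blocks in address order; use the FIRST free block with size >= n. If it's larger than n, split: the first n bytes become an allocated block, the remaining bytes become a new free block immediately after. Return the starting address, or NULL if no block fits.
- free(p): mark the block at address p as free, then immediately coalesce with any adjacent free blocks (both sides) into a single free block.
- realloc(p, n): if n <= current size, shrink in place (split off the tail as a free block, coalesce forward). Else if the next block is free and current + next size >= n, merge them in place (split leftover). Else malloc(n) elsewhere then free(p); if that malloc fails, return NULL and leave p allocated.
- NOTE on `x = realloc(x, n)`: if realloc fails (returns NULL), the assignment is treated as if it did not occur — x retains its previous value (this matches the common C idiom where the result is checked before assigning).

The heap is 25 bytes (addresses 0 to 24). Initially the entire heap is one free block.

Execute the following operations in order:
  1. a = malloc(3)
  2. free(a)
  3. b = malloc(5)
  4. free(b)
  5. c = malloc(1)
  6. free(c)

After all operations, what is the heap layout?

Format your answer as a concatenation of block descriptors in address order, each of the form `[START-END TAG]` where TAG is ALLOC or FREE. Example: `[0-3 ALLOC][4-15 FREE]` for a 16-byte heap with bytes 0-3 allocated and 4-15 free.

Answer: [0-24 FREE]

Derivation:
Op 1: a = malloc(3) -> a = 0; heap: [0-2 ALLOC][3-24 FREE]
Op 2: free(a) -> (freed a); heap: [0-24 FREE]
Op 3: b = malloc(5) -> b = 0; heap: [0-4 ALLOC][5-24 FREE]
Op 4: free(b) -> (freed b); heap: [0-24 FREE]
Op 5: c = malloc(1) -> c = 0; heap: [0-0 ALLOC][1-24 FREE]
Op 6: free(c) -> (freed c); heap: [0-24 FREE]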